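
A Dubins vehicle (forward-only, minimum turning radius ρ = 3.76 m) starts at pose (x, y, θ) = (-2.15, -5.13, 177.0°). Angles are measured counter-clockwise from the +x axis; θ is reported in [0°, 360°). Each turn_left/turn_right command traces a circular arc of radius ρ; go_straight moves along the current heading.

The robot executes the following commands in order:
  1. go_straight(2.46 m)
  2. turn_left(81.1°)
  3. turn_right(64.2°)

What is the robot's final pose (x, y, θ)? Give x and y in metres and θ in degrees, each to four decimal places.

set_pose: (x, y, θ) = (-2.1500, -5.1300, 177.0000°), ρ = 3.76
go_straight(2.46): x += 2.46·cos θ, y += 2.46·sin θ → (-4.6066, -5.0013, 177.0000°)
turn_left(81.1°): centre at ρ to the left, rotate +81.1° → (-8.4826, -7.9808, 258.1000°)
turn_right(64.2°): centre at ρ to the right, rotate −64.2° → (-11.2585, -10.8553, 193.9000°)

(-11.2585, -10.8553, 193.9000°)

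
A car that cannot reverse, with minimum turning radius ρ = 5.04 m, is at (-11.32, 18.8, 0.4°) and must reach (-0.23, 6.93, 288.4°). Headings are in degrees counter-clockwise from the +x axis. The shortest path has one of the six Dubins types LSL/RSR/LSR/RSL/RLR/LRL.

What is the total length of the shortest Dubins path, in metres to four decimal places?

Let ψ = atan2(Δy, Δx) = atan2(-11.87, 11.09) = -46.9457° be the start→goal bearing.
Normalize: d = |goal − start| / ρ = 16.244538/5.04 = 3.223123, α = (θ_start − ψ) mod 360° = 47.3457° = 0.826339 rad, β = (θ_goal − ψ) mod 360° = 335.3457° = 5.852887 rad.
Common terms: sin α = 0.735455, cos α = 0.677573, sin β = -0.417142, cos β = 0.908841, cos(α−β) = 0.309017, d² = 10.388519. Work in radians in the unit-radius frame; every candidate has L = ρ·(t + p + q).
LSL: p² = 2 + d² − 2cos(α−β) + 2d(sin α − sin β) = 19.200411; p = √p² = 4.381827; φ = atan2(cos β − cos α, d + sin α − sin β) = 0.052803 rad; t = (φ − α) mod 2π = 5.509650 rad, q = (β − φ) mod 2π = 5.800083 rad → L = 5.04·(5.509650 + 4.381827 + 5.800083) = 5.04·15.691561 = 79.085467 m
RSR: p² = 2 + d² − 2cos(α−β) + 2d(sin β − sin α) = 4.340559; p = √p² = 2.083401; φ = atan2(cos α − cos β, d − sin α + sin β) = -0.111234 rad; t = (α − φ) mod 2π = 0.937573 rad, q = (φ − β) mod 2π = 0.319064 rad → L = 5.04·(0.937573 + 2.083401 + 0.319064) = 5.04·3.340038 = 16.833791 m
LSR: p² = d² − 2 + 2cos(α−β) + 2d(sin α + sin β) = 11.058478; p = √p² = 3.325429; φ = atan2(−cos α − cos β, d + sin α + sin β) − atan2(−2, p) = 0.120313 rad; t = (φ − α) mod 2π = 5.577160 rad, q = (φ − β) mod 2π = 0.550612 rad → L = 5.04·(5.577160 + 3.325429 + 0.550612) = 5.04·9.453200 = 47.644130 m
RSL: p² = d² − 2 + 2cos(α−β) − 2d(sin α + sin β) = 6.954627; p = √p² = 2.637163; φ = atan2(cos α + cos β, d − sin α − sin β) − atan2(2, p) = -0.148980 rad; t = (α − φ) mod 2π = 0.975318 rad, q = (β − φ) mod 2π = 6.001866 rad → L = 5.04·(0.975318 + 2.637163 + 6.001866) = 5.04·9.614347 = 48.456310 m
RLR: c = (6 − d² + 2cos(α−β) + 2d(sin α − sin β))/8 = 0.457430; p = 2π − arccos c = 5.187492 rad; φ = atan2(cos α − cos β, d − sin α + sin β) = -0.111234 rad; t = (α − φ + p/2) mod 2π = 3.531319 rad, q = (α − β − t + p) mod 2π = 2.912810 rad → L = 5.04·(3.531319 + 5.187492 + 2.912810) = 5.04·11.631621 = 58.623371 m
LRL: c = (6 − d² + 2cos(α−β) − 2d(sin α − sin β))/8 = -1.400051, |c| > 1 → infeasible
Shortest: RSR with L = 16.833791 m ≈ 16.8338 m

16.8338 m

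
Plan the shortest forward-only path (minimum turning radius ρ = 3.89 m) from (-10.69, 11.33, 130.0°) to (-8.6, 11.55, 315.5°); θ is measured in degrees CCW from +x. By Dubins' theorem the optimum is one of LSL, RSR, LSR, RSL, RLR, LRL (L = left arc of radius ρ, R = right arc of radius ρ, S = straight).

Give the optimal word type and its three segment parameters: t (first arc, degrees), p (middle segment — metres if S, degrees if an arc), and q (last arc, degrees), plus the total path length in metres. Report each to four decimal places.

Let ψ = atan2(Δy, Δx) = atan2(0.22, 2.09) = 6.0090° be the start→goal bearing.
Normalize: d = |goal − start| / ρ = 2.101547/3.89 = 0.540243, α = (θ_start − ψ) mod 360° = 123.9910° = 2.164051 rad, β = (θ_goal − ψ) mod 360° = 309.4910° = 5.401637 rad.
Common terms: sin α = 0.829125, cos α = -0.559063, sin β = -0.771725, cos β = 0.635957, cos(α−β) = -0.995396, d² = 0.291863. Work in radians in the unit-radius frame; every candidate has L = ρ·(t + p + q).
LSL: p² = 2 + d² − 2cos(α−β) + 2d(sin α − sin β) = 6.012353; p = √p² = 2.452010; φ = atan2(cos β − cos α, d + sin α − sin β) = 0.509068 rad; t = (φ − α) mod 2π = 4.628202 rad, q = (β − φ) mod 2π = 4.892569 rad → L = 3.89·(4.628202 + 2.452010 + 4.892569) = 3.89·11.972781 = 46.574118 m
RSR: p² = 2 + d² − 2cos(α−β) + 2d(sin β − sin α) = 2.552958; p = √p² = 1.597798; φ = atan2(cos α − cos β, d − sin α + sin β) = -2.296675 rad; t = (α − φ) mod 2π = 4.460726 rad, q = (φ − β) mod 2π = 4.868059 rad → L = 3.89·(4.460726 + 1.597798 + 4.868059) = 3.89·10.926583 = 42.504407 m
LSR: p² = d² − 2 + 2cos(α−β) + 2d(sin α + sin β) = -3.636908 < 0 → infeasible
RSL: p² = d² − 2 + 2cos(α−β) − 2d(sin α + sin β) = -3.760950 < 0 → infeasible
RLR: c = (6 − d² + 2cos(α−β) + 2d(sin α − sin β))/8 = 0.680880; p = 2π − arccos c = 5.461353 rad; φ = atan2(cos α − cos β, d − sin α + sin β) = -2.296675 rad; t = (α − φ + p/2) mod 2π = 0.908217 rad, q = (α − β − t + p) mod 2π = 1.315550 rad → L = 3.89·(0.908217 + 5.461353 + 1.315550) = 3.89·7.685120 = 29.895116 m
LRL: c = (6 − d² + 2cos(α−β) − 2d(sin α − sin β))/8 = 0.248456; p = 2π − arccos c = 4.963475 rad; φ = atan2(cos β − cos α, d + sin α − sin β) = 0.509068 rad; t = (φ − α + p/2) mod 2π = 0.826754 rad, q = (β − α − t + p) mod 2π = 1.091121 rad → L = 3.89·(0.826754 + 4.963475 + 1.091121) = 3.89·6.881350 = 26.768452 m
Shortest: LRL with L = 26.768452 m ≈ 26.7685 m
Convert LRL to answer units (arcs ×180/π): t = 0.826754·180/π = 47.3695°, p = 4.963475·180/π = 284.3862°, q = 1.091121·180/π = 62.5167°, L = 26.7685 m.

LRL: t = 47.3695°, p = 284.3862°, q = 62.5167°, L = 26.7685 m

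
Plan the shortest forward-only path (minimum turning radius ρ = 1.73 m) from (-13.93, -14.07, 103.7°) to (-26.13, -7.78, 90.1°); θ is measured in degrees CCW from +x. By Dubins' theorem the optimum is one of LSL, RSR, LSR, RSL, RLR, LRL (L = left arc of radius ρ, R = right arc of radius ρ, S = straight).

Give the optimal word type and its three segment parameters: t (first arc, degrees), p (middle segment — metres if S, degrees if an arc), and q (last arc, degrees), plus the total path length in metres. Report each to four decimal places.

Let ψ = atan2(Δy, Δx) = atan2(6.29, -12.20) = 152.7256° be the start→goal bearing.
Normalize: d = |goal − start| / ρ = 13.726037/1.73 = 7.934126, α = (θ_start − ψ) mod 360° = 310.9744° = 5.427528 rad, β = (θ_goal − ψ) mod 360° = 297.3744° = 5.190163 rad.
Common terms: sin α = -0.755002, cos α = 0.655722, sin β = -0.888021, cos β = 0.459804, cos(α−β) = 0.971961, d² = 62.950349. Work in radians in the unit-radius frame; every candidate has L = ρ·(t + p + q).
LSL: p² = 2 + d² − 2cos(α−β) + 2d(sin α − sin β) = 65.117197; p = √p² = 8.069523; φ = atan2(cos β − cos α, d + sin α − sin β) = -0.024281 rad; t = (φ − α) mod 2π = 0.831376 rad, q = (β − φ) mod 2π = 5.214444 rad → L = 1.73·(0.831376 + 8.069523 + 5.214444) = 1.73·14.115343 = 24.419544 m
RSR: p² = 2 + d² − 2cos(α−β) + 2d(sin β − sin α) = 60.895657; p = √p² = 7.803567; φ = atan2(cos α − cos β, d − sin α + sin β) = 0.025109 rad; t = (α − φ) mod 2π = 5.402419 rad, q = (φ − β) mod 2π = 1.118131 rad → L = 1.73·(5.402419 + 7.803567 + 1.118131) = 1.73·14.324117 = 24.780722 m
LSR: p² = d² − 2 + 2cos(α−β) + 2d(sin α + sin β) = 36.822374; p = √p² = 6.068144; φ = atan2(−cos α − cos β, d + sin α + sin β) − atan2(−2, p) = 0.142884 rad; t = (φ − α) mod 2π = 0.998541 rad, q = (φ − β) mod 2π = 1.235906 rad → L = 1.73·(0.998541 + 6.068144 + 1.235906) = 1.73·8.302592 = 14.363483 m
RSL: p² = d² − 2 + 2cos(α−β) − 2d(sin α + sin β) = 88.966168; p = √p² = 9.432188; φ = atan2(cos α + cos β, d − sin α − sin β) − atan2(2, p) = -0.092990 rad; t = (α − φ) mod 2π = 5.520518 rad, q = (β − φ) mod 2π = 5.283153 rad → L = 1.73·(5.520518 + 9.432188 + 5.283153) = 1.73·20.235858 = 35.008035 m
RLR: c = (6 − d² + 2cos(α−β) + 2d(sin α − sin β))/8 = -6.611957, |c| > 1 → infeasible
LRL: c = (6 − d² + 2cos(α−β) − 2d(sin α − sin β))/8 = -7.139650, |c| > 1 → infeasible
Shortest: LSR with L = 14.363483 m ≈ 14.3635 m
Convert LSR to answer units (arcs ×180/π): t = 0.998541·180/π = 57.2122°, p = ρ·p = 1.73·6.068144 = 10.4979 m, q = 1.235906·180/π = 70.8122°, L = 14.3635 m.

LSR: t = 57.2122°, p = 10.4979 m, q = 70.8122°, L = 14.3635 m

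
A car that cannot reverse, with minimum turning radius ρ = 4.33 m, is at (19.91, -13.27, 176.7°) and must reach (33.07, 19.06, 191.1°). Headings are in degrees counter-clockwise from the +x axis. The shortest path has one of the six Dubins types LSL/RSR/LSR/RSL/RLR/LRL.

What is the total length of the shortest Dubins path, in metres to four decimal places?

Let ψ = atan2(Δy, Δx) = atan2(32.33, 13.16) = 67.8511° be the start→goal bearing.
Normalize: d = |goal − start| / ρ = 34.905795/4.33 = 8.061384, α = (θ_start − ψ) mod 360° = 108.8489° = 1.899772 rad, β = (θ_goal − ψ) mod 360° = 123.2489° = 2.151099 rad.
Common terms: sin α = 0.946374, cos α = -0.323073, sin β = 0.836297, cos β = -0.548277, cos(α−β) = 0.968583, d² = 64.985919. Work in radians in the unit-radius frame; every candidate has L = ρ·(t + p + q).
LSL: p² = 2 + d² − 2cos(α−β) + 2d(sin α − sin β) = 66.823501; p = √p² = 8.174564; φ = atan2(cos β − cos α, d + sin α − sin β) = -0.027553 rad; t = (φ − α) mod 2π = 4.355861 rad, q = (β − φ) mod 2π = 2.178652 rad → L = 4.33·(4.355861 + 8.174564 + 2.178652) = 4.33·14.709077 = 63.690303 m
RSR: p² = 2 + d² − 2cos(α−β) + 2d(sin β − sin α) = 63.274004; p = √p² = 7.954496; φ = atan2(cos α − cos β, d − sin α + sin β) = 0.028315 rad; t = (α − φ) mod 2π = 1.871456 rad, q = (φ − β) mod 2π = 4.160402 rad → L = 4.33·(1.871456 + 7.954496 + 4.160402) = 4.33·13.986354 = 60.560912 m
LSR: p² = d² − 2 + 2cos(α−β) + 2d(sin α + sin β) = 93.664673; p = √p² = 9.678051; φ = atan2(−cos α − cos β, d + sin α + sin β) − atan2(−2, p) = 0.292070 rad; t = (φ − α) mod 2π = 4.675484 rad, q = (φ − β) mod 2π = 4.424156 rad → L = 4.33·(4.675484 + 9.678051 + 4.424156) = 4.33·18.777691 = 81.307402 m
RSL: p² = d² − 2 + 2cos(α−β) − 2d(sin α + sin β) = 36.181498; p = √p² = 6.015106; φ = atan2(cos α + cos β, d − sin α − sin β) − atan2(2, p) = -0.458895 rad; t = (α − φ) mod 2π = 2.358666 rad, q = (β − φ) mod 2π = 2.609994 rad → L = 4.33·(2.358666 + 6.015106 + 2.609994) = 4.33·10.983766 = 47.559706 m
RLR: c = (6 − d² + 2cos(α−β) + 2d(sin α − sin β))/8 = -6.909251, |c| > 1 → infeasible
LRL: c = (6 − d² + 2cos(α−β) − 2d(sin α − sin β))/8 = -7.352938, |c| > 1 → infeasible
Shortest: RSL with L = 47.559706 m ≈ 47.5597 m

47.5597 m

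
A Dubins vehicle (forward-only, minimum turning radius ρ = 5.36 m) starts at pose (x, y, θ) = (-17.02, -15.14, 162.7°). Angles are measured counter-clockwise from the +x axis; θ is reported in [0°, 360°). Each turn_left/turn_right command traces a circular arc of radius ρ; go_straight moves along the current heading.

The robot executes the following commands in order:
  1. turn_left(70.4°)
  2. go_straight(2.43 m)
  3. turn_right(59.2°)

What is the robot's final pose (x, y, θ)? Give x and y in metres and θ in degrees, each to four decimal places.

(-29.2151, -21.0939, 173.9000°)

set_pose: (x, y, θ) = (-17.0200, -15.1400, 162.7000°), ρ = 5.36
turn_left(70.4°): centre at ρ to the left, rotate +70.4° → (-22.9002, -17.0393, 233.1000°)
go_straight(2.43): x += 2.43·cos θ, y += 2.43·sin θ → (-24.3593, -18.9825, 233.1000°)
turn_right(59.2°): centre at ρ to the right, rotate −59.2° → (-29.2151, -21.0939, 173.9000°)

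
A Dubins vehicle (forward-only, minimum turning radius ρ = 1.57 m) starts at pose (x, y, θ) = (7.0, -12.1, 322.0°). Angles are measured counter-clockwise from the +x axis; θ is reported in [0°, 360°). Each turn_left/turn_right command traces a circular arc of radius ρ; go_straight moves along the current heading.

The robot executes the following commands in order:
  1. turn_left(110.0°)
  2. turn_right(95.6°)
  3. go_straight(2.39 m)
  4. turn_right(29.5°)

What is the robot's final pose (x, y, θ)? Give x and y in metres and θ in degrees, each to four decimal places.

set_pose: (x, y, θ) = (7.0000, -12.1000, 322.0000°), ρ = 1.57
turn_left(110.0°): centre at ρ to the left, rotate +110.0° → (9.4597, -11.3480, 432.0000° ≡ 72.0000°)
turn_right(95.6°): centre at ρ to the right, rotate −95.6° → (11.5815, -10.3944, -23.6000° ≡ 336.4000°)
go_straight(2.39): x += 2.39·cos θ, y += 2.39·sin θ → (13.7716, -11.3513, 336.4000°)
turn_right(29.5°): centre at ρ to the right, rotate −29.5° → (14.3985, -11.8473, 306.9000°)

(14.3985, -11.8473, 306.9000°)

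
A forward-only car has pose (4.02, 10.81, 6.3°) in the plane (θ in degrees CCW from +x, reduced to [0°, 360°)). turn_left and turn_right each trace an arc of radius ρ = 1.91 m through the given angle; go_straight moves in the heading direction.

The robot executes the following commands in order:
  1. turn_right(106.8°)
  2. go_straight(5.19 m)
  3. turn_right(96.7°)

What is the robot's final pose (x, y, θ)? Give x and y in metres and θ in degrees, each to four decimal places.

(2.7190, 1.9839, 162.8000°)

set_pose: (x, y, θ) = (4.0200, 10.8100, 6.3000°), ρ = 1.91
turn_right(106.8°): centre at ρ to the right, rotate −106.8° → (6.1076, 8.5635, -100.5000° ≡ 259.5000°)
go_straight(5.19): x += 5.19·cos θ, y += 5.19·sin θ → (5.1618, 3.4604, 259.5000°)
turn_right(96.7°): centre at ρ to the right, rotate −96.7° → (2.7190, 1.9839, 162.8000°)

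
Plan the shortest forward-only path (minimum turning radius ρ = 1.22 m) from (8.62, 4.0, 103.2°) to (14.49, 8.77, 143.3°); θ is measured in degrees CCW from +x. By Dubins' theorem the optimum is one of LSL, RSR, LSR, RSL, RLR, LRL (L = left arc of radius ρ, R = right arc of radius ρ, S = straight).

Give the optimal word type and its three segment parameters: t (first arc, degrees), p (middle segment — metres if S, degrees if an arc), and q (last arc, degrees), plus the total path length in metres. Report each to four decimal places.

Let ψ = atan2(Δy, Δx) = atan2(4.77, 5.87) = 39.0975° be the start→goal bearing.
Normalize: d = |goal − start| / ρ = 7.563716/1.22 = 6.199767, α = (θ_start − ψ) mod 360° = 64.1025° = 1.118799 rad, β = (θ_goal − ψ) mod 360° = 104.2025° = 1.818676 rad.
Common terms: sin α = 0.899577, cos α = 0.436763, sin β = 0.969435, cos β = -0.245349, cos(α−β) = 0.764921, d² = 38.437114. Work in radians in the unit-radius frame; every candidate has L = ρ·(t + p + q).
LSL: p² = 2 + d² − 2cos(α−β) + 2d(sin α − sin β) = 38.041062; p = √p² = 6.167744; φ = atan2(cos β − cos α, d + sin α − sin β) = -0.110820 rad; t = (φ − α) mod 2π = 5.053566 rad, q = (β − φ) mod 2π = 1.929496 rad → L = 1.22·(5.053566 + 6.167744 + 1.929496) = 1.22·13.150806 = 16.043983 m
RSR: p² = 2 + d² − 2cos(α−β) + 2d(sin β − sin α) = 39.773480; p = √p² = 6.306622; φ = atan2(cos α − cos β, d − sin α + sin β) = 0.108370 rad; t = (α − φ) mod 2π = 1.010429 rad, q = (φ − β) mod 2π = 4.572879 rad → L = 1.22·(1.010429 + 6.306622 + 4.572879) = 1.22·11.889930 = 14.505715 m
LSR: p² = d² − 2 + 2cos(α−β) + 2d(sin α + sin β) = 61.141827; p = √p² = 7.819324; φ = atan2(−cos α − cos β, d + sin α + sin β) − atan2(−2, p) = 0.226690 rad; t = (φ − α) mod 2π = 5.391076 rad, q = (φ − β) mod 2π = 4.691199 rad → L = 1.22·(5.391076 + 7.819324 + 4.691199) = 1.22·17.901599 = 21.839950 m
RSL: p² = d² − 2 + 2cos(α−β) − 2d(sin α + sin β) = 14.792086; p = √p² = 3.846048; φ = atan2(cos α + cos β, d − sin α − sin β) − atan2(2, p) = -0.435361 rad; t = (α − φ) mod 2π = 1.554160 rad, q = (β − φ) mod 2π = 2.254037 rad → L = 1.22·(1.554160 + 3.846048 + 2.254037) = 1.22·7.654244 = 9.338178 m
RLR: c = (6 − d² + 2cos(α−β) + 2d(sin α − sin β))/8 = -3.971685, |c| > 1 → infeasible
LRL: c = (6 − d² + 2cos(α−β) − 2d(sin α − sin β))/8 = -3.755133, |c| > 1 → infeasible
Shortest: RSL with L = 9.338178 m ≈ 9.3382 m
Convert RSL to answer units (arcs ×180/π): t = 1.554160·180/π = 89.0468°, p = ρ·p = 1.22·3.846048 = 4.6922 m, q = 2.254037·180/π = 129.1468°, L = 9.3382 m.

RSL: t = 89.0468°, p = 4.6922 m, q = 129.1468°, L = 9.3382 m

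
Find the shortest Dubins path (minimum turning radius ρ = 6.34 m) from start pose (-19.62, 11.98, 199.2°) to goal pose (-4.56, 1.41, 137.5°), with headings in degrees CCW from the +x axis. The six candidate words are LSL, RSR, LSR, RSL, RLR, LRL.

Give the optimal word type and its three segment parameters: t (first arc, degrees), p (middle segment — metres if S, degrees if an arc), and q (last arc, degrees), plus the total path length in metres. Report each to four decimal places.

Let ψ = atan2(Δy, Δx) = atan2(-10.57, 15.06) = -35.0635° be the start→goal bearing.
Normalize: d = |goal − start| / ρ = 18.399144/6.34 = 2.902073, α = (θ_start − ψ) mod 360° = 234.2635° = 4.088669 rad, β = (θ_goal − ψ) mod 360° = 172.5635° = 3.011800 rad.
Common terms: sin α = -0.811711, cos α = -0.584059, sin β = 0.129428, cos β = -0.991589, cos(α−β) = 0.474088, d² = 8.422029. Work in radians in the unit-radius frame; every candidate has L = ρ·(t + p + q).
LSL: p² = 2 + d² − 2cos(α−β) + 2d(sin α − sin β) = 4.011342; p = √p² = 2.002834; φ = atan2(cos β − cos α, d + sin α − sin β) = -0.204907 rad; t = (φ − α) mod 2π = 1.989609 rad, q = (β − φ) mod 2π = 3.216708 rad → L = 6.34·(1.989609 + 2.002834 + 3.216708) = 6.34·7.209151 = 45.706016 m
RSR: p² = 2 + d² − 2cos(α−β) + 2d(sin β − sin α) = 14.936362; p = √p² = 3.864759; φ = atan2(cos α − cos β, d − sin α + sin β) = 0.105644 rad; t = (α − φ) mod 2π = 3.983025 rad, q = (φ − β) mod 2π = 3.377029 rad → L = 6.34·(3.983025 + 3.864759 + 3.377029) = 6.34·11.224812 = 71.165311 m
LSR: p² = d² − 2 + 2cos(α−β) + 2d(sin α + sin β) = 3.410135; p = √p² = 1.846655; φ = atan2(−cos α − cos β, d + sin α + sin β) − atan2(−2, p) = 1.442527 rad; t = (φ − α) mod 2π = 3.637043 rad, q = (φ − β) mod 2π = 4.713912 rad → L = 6.34·(3.637043 + 1.846655 + 4.713912) = 6.34·10.197610 = 64.652848 m
RSL: p² = d² − 2 + 2cos(α−β) − 2d(sin α + sin β) = 11.330275; p = √p² = 3.366047; φ = atan2(cos α + cos β, d − sin α − sin β) − atan2(2, p) = -0.950284 rad; t = (α − φ) mod 2π = 5.038953 rad, q = (β − φ) mod 2π = 3.962085 rad → L = 6.34·(5.038953 + 3.366047 + 3.962085) = 6.34·12.367085 = 78.407318 m
RLR: c = (6 − d² + 2cos(α−β) + 2d(sin α − sin β))/8 = -0.867045; p = 2π − arccos c = 3.663148 rad; φ = atan2(cos α − cos β, d − sin α + sin β) = 0.105644 rad; t = (α − φ + p/2) mod 2π = 5.814599 rad, q = (α − β − t + p) mod 2π = 5.208603 rad → L = 6.34·(5.814599 + 3.663148 + 5.208603) = 6.34·14.686349 = 93.111456 m
LRL: c = (6 − d² + 2cos(α−β) − 2d(sin α − sin β))/8 = 0.498582; p = 2π − arccos c = 5.234351 rad; φ = atan2(cos β − cos α, d + sin α − sin β) = -0.204907 rad; t = (φ − α + p/2) mod 2π = 4.606785 rad, q = (β − α − t + p) mod 2π = 5.833884 rad → L = 6.34·(4.606785 + 5.234351 + 5.833884) = 6.34·15.675020 = 99.379627 m
Shortest: LSL with L = 45.706016 m ≈ 45.7060 m
Convert LSL to answer units (arcs ×180/π): t = 1.989609·180/π = 113.9962°, p = ρ·p = 6.34·2.002834 = 12.6980 m, q = 3.216708·180/π = 184.3038°, L = 45.7060 m.

LSL: t = 113.9962°, p = 12.6980 m, q = 184.3038°, L = 45.7060 m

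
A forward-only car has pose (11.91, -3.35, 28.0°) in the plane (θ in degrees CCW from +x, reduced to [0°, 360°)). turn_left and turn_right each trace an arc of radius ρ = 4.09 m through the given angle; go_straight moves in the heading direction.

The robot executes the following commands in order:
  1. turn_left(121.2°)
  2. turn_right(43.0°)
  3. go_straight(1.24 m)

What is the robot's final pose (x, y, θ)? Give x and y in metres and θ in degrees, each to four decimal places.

(9.9048, 7.3372, 106.2000°)

set_pose: (x, y, θ) = (11.9100, -3.3500, 28.0000°), ρ = 4.09
turn_left(121.2°): centre at ρ to the left, rotate +121.2° → (12.0841, 3.7744, 149.2000°)
turn_right(43.0°): centre at ρ to the right, rotate −43.0° → (10.2508, 6.1465, 106.2000°)
go_straight(1.24): x += 1.24·cos θ, y += 1.24·sin θ → (9.9048, 7.3372, 106.2000°)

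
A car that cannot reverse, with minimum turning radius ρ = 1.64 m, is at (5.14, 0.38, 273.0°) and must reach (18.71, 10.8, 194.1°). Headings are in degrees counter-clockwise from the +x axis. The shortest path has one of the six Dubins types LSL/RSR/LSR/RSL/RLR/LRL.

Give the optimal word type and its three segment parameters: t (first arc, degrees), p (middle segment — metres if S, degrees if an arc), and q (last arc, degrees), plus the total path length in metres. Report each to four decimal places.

Let ψ = atan2(Δy, Δx) = atan2(10.42, 13.57) = 37.5196° be the start→goal bearing.
Normalize: d = |goal − start| / ρ = 17.109100/1.64 = 10.432378, α = (θ_start − ψ) mod 360° = 235.4804° = 4.109909 rad, β = (θ_goal − ψ) mod 360° = 156.5804° = 2.732844 rad.
Common terms: sin α = -0.823932, cos α = -0.566688, sin β = 0.397462, cos β = -0.917619, cos(α−β) = 0.192522, d² = 108.834511. Work in radians in the unit-radius frame; every candidate has L = ρ·(t + p + q).
LSL: p² = 2 + d² − 2cos(α−β) + 2d(sin α − sin β) = 84.965376; p = √p² = 9.217667; φ = atan2(cos β − cos α, d + sin α − sin β) = -0.038081 rad; t = (φ − α) mod 2π = 2.135196 rad, q = (β − φ) mod 2π = 2.770924 rad → L = 1.64·(2.135196 + 9.217667 + 2.770924) = 1.64·14.123787 = 23.163011 m
RSR: p² = 2 + d² − 2cos(α−β) + 2d(sin β − sin α) = 135.933557; p = √p² = 11.659055; φ = atan2(cos α − cos β, d − sin α + sin β) = 0.030104 rad; t = (α − φ) mod 2π = 4.079805 rad, q = (φ − β) mod 2π = 3.580446 rad → L = 1.64·(4.079805 + 11.659055 + 3.580446) = 1.64·19.319305 = 31.683660 m
LSR: p² = d² − 2 + 2cos(α−β) + 2d(sin α + sin β) = 98.321344; p = √p² = 9.915712; φ = atan2(−cos α − cos β, d + sin α + sin β) − atan2(−2, p) = 0.346299 rad; t = (φ − α) mod 2π = 2.519576 rad, q = (φ − β) mod 2π = 3.896640 rad → L = 1.64·(2.519576 + 9.915712 + 3.896640) = 1.64·16.331928 = 26.784362 m
RSL: p² = d² − 2 + 2cos(α−β) − 2d(sin α + sin β) = 116.117765; p = √p² = 10.775795; φ = atan2(cos α + cos β, d − sin α − sin β) − atan2(2, p) = -0.319362 rad; t = (α − φ) mod 2π = 4.429271 rad, q = (β − φ) mod 2π = 3.052206 rad → L = 1.64·(4.429271 + 10.775795 + 3.052206) = 1.64·18.257272 = 29.941926 m
RLR: c = (6 − d² + 2cos(α−β) + 2d(sin α − sin β))/8 = -15.991695, |c| > 1 → infeasible
LRL: c = (6 − d² + 2cos(α−β) − 2d(sin α − sin β))/8 = -9.620672, |c| > 1 → infeasible
Shortest: LSL with L = 23.163011 m ≈ 23.1630 m
Convert LSL to answer units (arcs ×180/π): t = 2.135196·180/π = 122.3377°, p = ρ·p = 1.64·9.217667 = 15.1170 m, q = 2.770924·180/π = 158.7623°, L = 23.1630 m.

LSL: t = 122.3377°, p = 15.1170 m, q = 158.7623°, L = 23.1630 m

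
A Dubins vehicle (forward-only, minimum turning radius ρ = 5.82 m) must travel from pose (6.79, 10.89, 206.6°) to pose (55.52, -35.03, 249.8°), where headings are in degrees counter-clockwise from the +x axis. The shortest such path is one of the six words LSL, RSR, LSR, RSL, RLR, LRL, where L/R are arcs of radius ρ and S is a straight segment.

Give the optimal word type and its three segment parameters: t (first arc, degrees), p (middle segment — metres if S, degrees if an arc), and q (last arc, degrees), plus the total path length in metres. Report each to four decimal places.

Let ψ = atan2(Δy, Δx) = atan2(-45.92, 48.73) = -43.2995° be the start→goal bearing.
Normalize: d = |goal − start| / ρ = 66.957145/5.82 = 11.504664, α = (θ_start − ψ) mod 360° = 249.8995° = 4.361569 rad, β = (θ_goal − ψ) mod 360° = 293.0995° = 5.115551 rad.
Common terms: sin α = -0.939091, cos α = -0.343668, sin β = -0.919825, cos β = 0.392329, cos(α−β) = 0.728969, d² = 132.357297. Work in radians in the unit-radius frame; every candidate has L = ρ·(t + p + q).
LSL: p² = 2 + d² − 2cos(α−β) + 2d(sin α − sin β) = 132.456059; p = √p² = 11.508956; φ = atan2(cos β − cos α, d + sin α − sin β) = 0.063994 rad; t = (φ − α) mod 2π = 1.985610 rad, q = (β − φ) mod 2π = 5.051557 rad → L = 5.82·(1.985610 + 11.508956 + 5.051557) = 5.82·18.546123 = 107.938437 m
RSR: p² = 2 + d² − 2cos(α−β) + 2d(sin β − sin α) = 133.342660; p = √p² = 11.547409; φ = atan2(cos α − cos β, d − sin α + sin β) = -0.063780 rad; t = (α − φ) mod 2π = 4.425349 rad, q = (φ − β) mod 2π = 1.103854 rad → L = 5.82·(4.425349 + 11.547409 + 1.103854) = 5.82·17.076612 = 99.385884 m
LSR: p² = d² − 2 + 2cos(α−β) + 2d(sin α + sin β) = 89.042821; p = √p² = 9.436250; φ = atan2(−cos α − cos β, d + sin α + sin β) − atan2(−2, p) = 0.203813 rad; t = (φ − α) mod 2π = 2.125430 rad, q = (φ − β) mod 2π = 1.371447 rad → L = 5.82·(2.125430 + 9.436250 + 1.371447) = 5.82·12.933127 = 75.270800 m
RSL: p² = d² − 2 + 2cos(α−β) − 2d(sin α + sin β) = 174.587647; p = √p² = 13.213162; φ = atan2(cos α + cos β, d − sin α − sin β) − atan2(2, p) = -0.146583 rad; t = (α − φ) mod 2π = 4.508151 rad, q = (β − φ) mod 2π = 5.262134 rad → L = 5.82·(4.508151 + 13.213162 + 5.262134) = 5.82·22.983447 = 133.763661 m
RLR: c = (6 − d² + 2cos(α−β) + 2d(sin α − sin β))/8 = -15.667833, |c| > 1 → infeasible
LRL: c = (6 − d² + 2cos(α−β) − 2d(sin α − sin β))/8 = -15.557007, |c| > 1 → infeasible
Shortest: LSR with L = 75.270800 m ≈ 75.2708 m
Convert LSR to answer units (arcs ×180/π): t = 2.125430·180/π = 121.7781°, p = ρ·p = 5.82·9.436250 = 54.9190 m, q = 1.371447·180/π = 78.5781°, L = 75.2708 m.

LSR: t = 121.7781°, p = 54.9190 m, q = 78.5781°, L = 75.2708 m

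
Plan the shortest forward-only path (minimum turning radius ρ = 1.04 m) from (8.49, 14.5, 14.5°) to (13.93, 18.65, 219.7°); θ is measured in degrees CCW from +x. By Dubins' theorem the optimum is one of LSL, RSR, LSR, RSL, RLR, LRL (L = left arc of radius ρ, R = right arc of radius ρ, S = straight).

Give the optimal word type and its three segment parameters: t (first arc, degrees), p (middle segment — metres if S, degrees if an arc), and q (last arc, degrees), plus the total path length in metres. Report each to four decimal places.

LSR: t = 42.5385°, p = 6.0486 m, q = 197.3385°, L = 10.4027 m

Let ψ = atan2(Δy, Δx) = atan2(4.15, 5.44) = 37.3388° be the start→goal bearing.
Normalize: d = |goal − start| / ρ = 6.842229/1.04 = 6.579067, α = (θ_start − ψ) mod 360° = 337.1612° = 5.884572 rad, β = (θ_goal − ψ) mod 360° = 182.3612° = 3.182803 rad.
Common terms: sin α = -0.388140, cos α = 0.921600, sin β = -0.041198, cos β = -0.999151, cos(α−β) = -0.904827, d² = 43.284116. Work in radians in the unit-radius frame; every candidate has L = ρ·(t + p + q).
LSL: p² = 2 + d² − 2cos(α−β) + 2d(sin α − sin β) = 42.528661; p = √p² = 6.521400; φ = atan2(cos β − cos α, d + sin α − sin β) = -0.298964 rad; t = (φ − α) mod 2π = 0.099649 rad, q = (β − φ) mod 2π = 3.481767 rad → L = 1.04·(0.099649 + 6.521400 + 3.481767) = 1.04·10.102816 = 10.506929 m
RSR: p² = 2 + d² − 2cos(α−β) + 2d(sin β − sin α) = 51.658879; p = √p² = 7.187411; φ = atan2(cos α − cos β, d − sin α + sin β) = 0.270526 rad; t = (α − φ) mod 2π = 5.614046 rad, q = (φ − β) mod 2π = 3.370909 rad → L = 1.04·(5.614046 + 7.187411 + 3.370909) = 1.04·16.172366 = 16.819261 m
LSR: p² = d² − 2 + 2cos(α−β) + 2d(sin α + sin β) = 33.825165; p = √p² = 5.815941; φ = atan2(−cos α − cos β, d + sin α + sin β) − atan2(−2, p) = 0.343824 rad; t = (φ − α) mod 2π = 0.742437 rad, q = (φ − β) mod 2π = 3.444207 rad → L = 1.04·(0.742437 + 5.815941 + 3.444207) = 1.04·10.002585 = 10.402688 m
RSL: p² = d² − 2 + 2cos(α−β) − 2d(sin α + sin β) = 45.123759; p = √p² = 6.717422; φ = atan2(cos α + cos β, d − sin α − sin β) − atan2(2, p) = -0.300441 rad; t = (α − φ) mod 2π = 6.185013 rad, q = (β − φ) mod 2π = 3.483244 rad → L = 1.04·(6.185013 + 6.717422 + 3.483244) = 1.04·16.385679 = 17.041106 m
RLR: c = (6 − d² + 2cos(α−β) + 2d(sin α − sin β))/8 = -5.457360, |c| > 1 → infeasible
LRL: c = (6 − d² + 2cos(α−β) − 2d(sin α − sin β))/8 = -4.316083, |c| > 1 → infeasible
Shortest: LSR with L = 10.402688 m ≈ 10.4027 m
Convert LSR to answer units (arcs ×180/π): t = 0.742437·180/π = 42.5385°, p = ρ·p = 1.04·5.815941 = 6.0486 m, q = 3.444207·180/π = 197.3385°, L = 10.4027 m.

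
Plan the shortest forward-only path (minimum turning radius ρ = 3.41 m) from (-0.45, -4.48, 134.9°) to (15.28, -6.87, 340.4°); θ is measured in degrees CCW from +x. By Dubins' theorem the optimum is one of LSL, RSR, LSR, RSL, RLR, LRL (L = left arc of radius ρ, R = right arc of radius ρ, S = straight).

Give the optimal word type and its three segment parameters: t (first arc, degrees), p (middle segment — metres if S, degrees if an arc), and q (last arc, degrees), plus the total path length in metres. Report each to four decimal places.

RSL: t = 169.1167°, p = 12.8470 m, q = 14.6167°, L = 23.7820 m

Let ψ = atan2(Δy, Δx) = atan2(-2.39, 15.73) = -8.6394° be the start→goal bearing.
Normalize: d = |goal − start| / ρ = 15.910531/3.41 = 4.665845, α = (θ_start − ψ) mod 360° = 143.5394° = 2.505235 rad, β = (θ_goal − ψ) mod 360° = 349.0394° = 6.091886 rad.
Common terms: sin α = 0.594270, cos α = -0.804266, sin β = -0.190134, cos β = 0.981758, cos(α−β) = -0.902585, d² = 21.770109. Work in radians in the unit-radius frame; every candidate has L = ρ·(t + p + q).
LSL: p² = 2 + d² − 2cos(α−β) + 2d(sin α − sin β) = 32.895096; p = √p² = 5.735425; φ = atan2(cos β − cos α, d + sin α − sin β) = 0.316668 rad; t = (φ − α) mod 2π = 4.094619 rad, q = (β − φ) mod 2π = 5.775218 rad → L = 3.41·(4.094619 + 5.735425 + 5.775218) = 3.41·15.605262 = 53.213942 m
RSR: p² = 2 + d² − 2cos(α−β) + 2d(sin β − sin α) = 18.255462; p = √p² = 4.272641; φ = atan2(cos α − cos β, d − sin α + sin β) = -0.431258 rad; t = (α − φ) mod 2π = 2.936493 rad, q = (φ − β) mod 2π = 6.043226 rad → L = 3.41·(2.936493 + 4.272641 + 6.043226) = 3.41·13.252360 = 45.190548 m
LSR: p² = d² − 2 + 2cos(α−β) + 2d(sin α + sin β) = 21.736209; p = √p² = 4.662211; φ = atan2(−cos α − cos β, d + sin α + sin β) − atan2(−2, p) = 0.370244 rad; t = (φ − α) mod 2π = 4.148194 rad, q = (φ − β) mod 2π = 0.561542 rad → L = 3.41·(4.148194 + 4.662211 + 0.561542) = 3.41·9.371947 = 31.958340 m
RSL: p² = d² − 2 + 2cos(α−β) − 2d(sin α + sin β) = 14.193667; p = √p² = 3.767448; φ = atan2(cos α + cos β, d − sin α − sin β) − atan2(2, p) = -0.446408 rad; t = (α − φ) mod 2π = 2.951643 rad, q = (β − φ) mod 2π = 0.255109 rad → L = 3.41·(2.951643 + 3.767448 + 0.255109) = 3.41·6.974201 = 23.782024 m
RLR: c = (6 − d² + 2cos(α−β) + 2d(sin α − sin β))/8 = -1.281933, |c| > 1 → infeasible
LRL: c = (6 − d² + 2cos(α−β) − 2d(sin α − sin β))/8 = -3.111887, |c| > 1 → infeasible
Shortest: RSL with L = 23.782024 m ≈ 23.7820 m
Convert RSL to answer units (arcs ×180/π): t = 2.951643·180/π = 169.1167°, p = ρ·p = 3.41·3.767448 = 12.8470 m, q = 0.255109·180/π = 14.6167°, L = 23.7820 m.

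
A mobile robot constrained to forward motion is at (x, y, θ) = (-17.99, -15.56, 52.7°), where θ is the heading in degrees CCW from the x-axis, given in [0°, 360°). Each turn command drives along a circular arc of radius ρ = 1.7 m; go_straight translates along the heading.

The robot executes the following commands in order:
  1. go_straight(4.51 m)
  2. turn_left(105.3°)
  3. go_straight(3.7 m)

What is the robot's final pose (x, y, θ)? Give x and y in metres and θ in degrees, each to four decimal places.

(-19.4030, -7.9800, 158.0000°)

set_pose: (x, y, θ) = (-17.9900, -15.5600, 52.7000°), ρ = 1.7
go_straight(4.51): x += 4.51·cos θ, y += 4.51·sin θ → (-15.2570, -11.9724, 52.7000°)
turn_left(105.3°): centre at ρ to the left, rotate +105.3° → (-15.9725, -9.3660, 158.0000°)
go_straight(3.7): x += 3.7·cos θ, y += 3.7·sin θ → (-19.4030, -7.9800, 158.0000°)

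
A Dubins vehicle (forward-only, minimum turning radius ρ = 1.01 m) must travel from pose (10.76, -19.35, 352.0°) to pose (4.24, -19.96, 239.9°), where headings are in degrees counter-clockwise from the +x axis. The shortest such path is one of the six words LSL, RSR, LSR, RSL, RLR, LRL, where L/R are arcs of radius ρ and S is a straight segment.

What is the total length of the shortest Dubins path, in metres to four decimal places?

9.9269 m

Let ψ = atan2(Δy, Δx) = atan2(-0.61, -6.52) = -174.6551° be the start→goal bearing.
Normalize: d = |goal − start| / ρ = 6.548473/1.01 = 6.483637, α = (θ_start − ψ) mod 360° = 166.6551° = 2.908680 rad, β = (θ_goal − ψ) mod 360° = 54.5551° = 0.952165 rad.
Common terms: sin α = 0.230813, cos α = -0.972998, sin β = 0.814673, cos β = 0.579920, cos(α−β) = -0.376224, d² = 42.037545. Work in radians in the unit-radius frame; every candidate has L = ρ·(t + p + q).
LSL: p² = 2 + d² − 2cos(α−β) + 2d(sin α − sin β) = 37.218917; p = √p² = 6.100731; φ = atan2(cos β − cos α, d + sin α − sin β) = 0.257379 rad; t = (φ − α) mod 2π = 3.631884 rad, q = (β − φ) mod 2π = 0.694787 rad → L = 1.01·(3.631884 + 6.100731 + 0.694787) = 1.01·10.427402 = 10.531676 m
RSR: p² = 2 + d² − 2cos(α−β) + 2d(sin β − sin α) = 52.361070; p = √p² = 7.236095; φ = atan2(cos α − cos β, d − sin α + sin β) = -0.216290 rad; t = (α − φ) mod 2π = 3.124969 rad, q = (φ − β) mod 2π = 5.114730 rad → L = 1.01·(3.124969 + 7.236095 + 5.114730) = 1.01·15.475794 = 15.630552 m
LSR: p² = d² − 2 + 2cos(α−β) + 2d(sin α + sin β) = 52.842201; p = √p² = 7.269264; φ = atan2(−cos α − cos β, d + sin α + sin β) − atan2(−2, p) = 0.320648 rad; t = (φ − α) mod 2π = 3.695154 rad, q = (φ − β) mod 2π = 5.651668 rad → L = 1.01·(3.695154 + 7.269264 + 5.651668) = 1.01·16.616086 = 16.782247 m
RSL: p² = d² − 2 + 2cos(α−β) − 2d(sin α + sin β) = 25.727992; p = √p² = 5.072277; φ = atan2(cos α + cos β, d − sin α − sin β) − atan2(2, p) = -0.447739 rad; t = (α − φ) mod 2π = 3.356419 rad, q = (β − φ) mod 2π = 1.399905 rad → L = 1.01·(3.356419 + 5.072277 + 1.399905) = 1.01·9.828600 = 9.926886 m
RLR: c = (6 − d² + 2cos(α−β) + 2d(sin α − sin β))/8 = -5.545134, |c| > 1 → infeasible
LRL: c = (6 − d² + 2cos(α−β) − 2d(sin α − sin β))/8 = -3.652365, |c| > 1 → infeasible
Shortest: RSL with L = 9.926886 m ≈ 9.9269 m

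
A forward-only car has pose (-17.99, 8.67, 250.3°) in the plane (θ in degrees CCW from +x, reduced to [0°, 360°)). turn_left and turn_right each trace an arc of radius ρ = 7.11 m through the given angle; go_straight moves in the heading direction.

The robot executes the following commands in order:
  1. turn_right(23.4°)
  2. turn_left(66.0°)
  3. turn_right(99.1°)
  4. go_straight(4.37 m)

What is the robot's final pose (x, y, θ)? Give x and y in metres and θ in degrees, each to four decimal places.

set_pose: (x, y, θ) = (-17.9900, 8.6700, 250.3000°), ρ = 7.11
turn_right(23.4°): centre at ρ to the right, rotate −23.4° → (-19.4924, 6.2087, 226.9000°)
turn_left(66.0°): centre at ρ to the left, rotate +66.0° → (-20.8506, -1.4161, 292.9000°)
turn_right(99.1°): centre at ρ to the right, rotate −99.1° → (-25.7042, -11.0875, 193.8000°)
go_straight(4.37): x += 4.37·cos θ, y += 4.37·sin θ → (-29.9481, -12.1299, 193.8000°)

(-29.9481, -12.1299, 193.8000°)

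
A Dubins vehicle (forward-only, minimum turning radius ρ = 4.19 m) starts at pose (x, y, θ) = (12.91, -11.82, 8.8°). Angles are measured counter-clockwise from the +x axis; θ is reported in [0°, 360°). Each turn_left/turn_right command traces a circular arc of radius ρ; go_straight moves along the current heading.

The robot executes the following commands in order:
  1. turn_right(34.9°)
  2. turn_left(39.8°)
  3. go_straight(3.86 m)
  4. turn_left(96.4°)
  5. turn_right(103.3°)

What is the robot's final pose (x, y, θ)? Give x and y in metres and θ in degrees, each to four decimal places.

set_pose: (x, y, θ) = (12.9100, -11.8200, 8.8000°), ρ = 4.19
turn_right(34.9°): centre at ρ to the right, rotate −34.9° → (15.3944, -12.1979, -26.1000° ≡ 333.9000°)
turn_left(39.8°): centre at ρ to the left, rotate +39.8° → (18.2301, -12.5060, 373.7000° ≡ 13.7000°)
go_straight(3.86): x += 3.86·cos θ, y += 3.86·sin θ → (21.9802, -11.5918, 13.7000°)
turn_left(96.4°): centre at ρ to the left, rotate +96.4° → (24.9227, -6.0811, 110.1000°)
turn_right(103.3°): centre at ρ to the right, rotate −103.3° → (28.3614, -0.4806, 6.8000°)

(28.3614, -0.4806, 6.8000°)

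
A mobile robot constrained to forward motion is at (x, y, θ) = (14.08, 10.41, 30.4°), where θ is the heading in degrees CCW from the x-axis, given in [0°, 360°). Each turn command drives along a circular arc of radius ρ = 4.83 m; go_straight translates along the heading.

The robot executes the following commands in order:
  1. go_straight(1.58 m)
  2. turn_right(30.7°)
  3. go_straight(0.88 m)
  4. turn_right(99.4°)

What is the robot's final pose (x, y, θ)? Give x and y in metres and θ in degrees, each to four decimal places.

set_pose: (x, y, θ) = (14.0800, 10.4100, 30.4000°), ρ = 4.83
go_straight(1.58): x += 1.58·cos θ, y += 1.58·sin θ → (15.4428, 11.2095, 30.4000°)
turn_right(30.7°): centre at ρ to the right, rotate −30.7° → (17.9122, 11.8735, -0.3000° ≡ 359.7000°)
go_straight(0.88): x += 0.88·cos θ, y += 0.88·sin θ → (18.7922, 11.8689, 359.7000°)
turn_right(99.4°): centre at ρ to the right, rotate −99.4° → (23.5279, 6.2252, 260.3000°)

(23.5279, 6.2252, 260.3000°)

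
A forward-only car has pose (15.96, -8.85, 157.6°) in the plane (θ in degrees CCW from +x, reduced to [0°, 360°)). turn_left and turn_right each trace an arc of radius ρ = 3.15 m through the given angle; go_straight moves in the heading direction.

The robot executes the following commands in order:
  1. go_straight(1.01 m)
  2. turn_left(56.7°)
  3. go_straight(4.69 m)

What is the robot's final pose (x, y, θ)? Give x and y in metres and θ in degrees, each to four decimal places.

(8.1763, -11.4182, 214.3000°)

set_pose: (x, y, θ) = (15.9600, -8.8500, 157.6000°), ρ = 3.15
go_straight(1.01): x += 1.01·cos θ, y += 1.01·sin θ → (15.0262, -8.4651, 157.6000°)
turn_left(56.7°): centre at ρ to the left, rotate +56.7° → (12.0507, -8.7752, 214.3000°)
go_straight(4.69): x += 4.69·cos θ, y += 4.69·sin θ → (8.1763, -11.4182, 214.3000°)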